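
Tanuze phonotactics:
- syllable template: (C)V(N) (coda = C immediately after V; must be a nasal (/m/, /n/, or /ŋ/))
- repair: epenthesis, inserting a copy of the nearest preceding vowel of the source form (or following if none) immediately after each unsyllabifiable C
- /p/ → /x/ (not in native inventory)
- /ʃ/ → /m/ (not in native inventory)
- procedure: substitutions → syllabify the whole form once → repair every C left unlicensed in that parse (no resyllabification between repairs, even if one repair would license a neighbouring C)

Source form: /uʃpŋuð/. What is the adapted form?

umxuŋuðu

Substitution: /ʃ/ → /m/, /p/ → /x/, giving /umxŋuð/.
Syllabifying with onset maximization leaves /x/, /ð/ stranded (only a nasal (/m/, /n/, or /ŋ/) is licensed in coda position; onsets are limited to one consonant).
Each unlicensed consonant becomes the onset of a new syllable: /x/ → /xu/, /ð/ → /ðu/.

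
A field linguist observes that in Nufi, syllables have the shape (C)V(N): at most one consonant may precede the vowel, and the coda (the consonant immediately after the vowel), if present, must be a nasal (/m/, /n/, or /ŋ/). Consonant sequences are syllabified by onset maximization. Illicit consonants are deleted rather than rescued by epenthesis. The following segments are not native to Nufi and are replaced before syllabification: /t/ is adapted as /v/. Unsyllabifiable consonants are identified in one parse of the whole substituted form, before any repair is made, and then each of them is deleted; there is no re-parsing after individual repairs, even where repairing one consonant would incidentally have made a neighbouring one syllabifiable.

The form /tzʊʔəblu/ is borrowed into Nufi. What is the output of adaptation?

zʊʔəlu

Substitution: /t/ → /v/, giving /vzʊʔəblu/.
The consonants /v/, /b/ cannot be parsed into a legal (C)V(N) syllable (only a nasal (/m/, /n/, or /ŋ/) is licensed in coda position; onsets are limited to one consonant).
Deletion applies to /v/, /b/.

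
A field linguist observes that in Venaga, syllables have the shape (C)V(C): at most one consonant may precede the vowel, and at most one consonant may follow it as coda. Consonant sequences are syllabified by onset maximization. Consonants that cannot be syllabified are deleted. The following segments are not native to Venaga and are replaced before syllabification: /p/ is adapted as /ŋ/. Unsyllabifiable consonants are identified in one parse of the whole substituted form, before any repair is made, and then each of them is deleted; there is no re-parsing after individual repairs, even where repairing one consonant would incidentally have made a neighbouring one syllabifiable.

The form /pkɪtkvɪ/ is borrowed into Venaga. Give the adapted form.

Substitution: /p/ → /ŋ/, giving /ŋkɪtkvɪ/.
The consonants /ŋ/, /k/ cannot be parsed into a legal (C)V(C) syllable (at most one coda consonant is licensed; onsets are limited to one consonant).
Each unlicensed consonant is deleted: /ŋ/, /k/.

kɪtvɪ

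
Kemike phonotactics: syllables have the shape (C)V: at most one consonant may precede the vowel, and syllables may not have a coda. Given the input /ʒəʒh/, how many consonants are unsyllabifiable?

Syllabifying with onset maximization leaves /ʒ/, /h/ stranded (no codas are permitted; onsets are limited to one consonant).

2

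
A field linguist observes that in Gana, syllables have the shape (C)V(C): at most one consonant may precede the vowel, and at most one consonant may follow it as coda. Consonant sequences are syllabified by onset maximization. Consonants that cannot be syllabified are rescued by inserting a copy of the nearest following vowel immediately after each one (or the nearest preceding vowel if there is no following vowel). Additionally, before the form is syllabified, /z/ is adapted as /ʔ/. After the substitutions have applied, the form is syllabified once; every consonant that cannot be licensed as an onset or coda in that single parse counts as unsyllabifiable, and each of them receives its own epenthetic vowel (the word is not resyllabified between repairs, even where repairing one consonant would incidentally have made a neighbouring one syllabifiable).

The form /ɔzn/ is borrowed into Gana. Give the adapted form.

ɔʔnɔ

Substitution: /z/ → /ʔ/, giving /ɔʔn/.
Under (C)V(C), the unsyllabifiable consonants are /n/ (at most one coda consonant is licensed; onsets are limited to one consonant).
Inserting the epenthetic vowel yields /n/ → /nɔ/.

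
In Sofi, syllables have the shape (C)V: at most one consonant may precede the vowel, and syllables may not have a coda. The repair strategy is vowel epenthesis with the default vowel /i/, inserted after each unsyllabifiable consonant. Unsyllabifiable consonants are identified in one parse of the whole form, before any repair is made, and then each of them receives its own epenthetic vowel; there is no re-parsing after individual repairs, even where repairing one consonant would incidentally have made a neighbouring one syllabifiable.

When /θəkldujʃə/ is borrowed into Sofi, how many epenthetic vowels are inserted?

The unsyllabifiable consonants are /k/, /l/, /j/; each receives one epenthetic vowel.

3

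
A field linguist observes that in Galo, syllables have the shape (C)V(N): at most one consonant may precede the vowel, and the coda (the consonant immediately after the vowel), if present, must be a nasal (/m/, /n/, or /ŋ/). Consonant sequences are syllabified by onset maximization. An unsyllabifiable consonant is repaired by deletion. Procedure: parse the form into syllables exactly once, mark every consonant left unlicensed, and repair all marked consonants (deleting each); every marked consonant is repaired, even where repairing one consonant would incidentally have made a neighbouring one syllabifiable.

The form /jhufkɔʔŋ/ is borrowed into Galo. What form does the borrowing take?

hukɔ

Under (C)V(N), the unsyllabifiable consonants are /j/, /f/, /ʔ/, /ŋ/ (only a nasal (/m/, /n/, or /ŋ/) is licensed in coda position; onsets are limited to one consonant).
Deleting the stranded consonants removes /j/, /f/, /ʔ/, /ŋ/.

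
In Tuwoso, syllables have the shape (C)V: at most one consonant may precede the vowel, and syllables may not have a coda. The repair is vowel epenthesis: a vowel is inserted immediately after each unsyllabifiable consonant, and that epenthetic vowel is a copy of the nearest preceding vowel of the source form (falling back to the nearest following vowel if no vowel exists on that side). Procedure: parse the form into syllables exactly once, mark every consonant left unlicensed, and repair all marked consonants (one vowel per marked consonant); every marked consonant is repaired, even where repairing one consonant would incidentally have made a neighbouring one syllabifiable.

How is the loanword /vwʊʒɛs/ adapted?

The consonants /v/, /s/ cannot be parsed into a legal (C)V syllable (no codas are permitted; onsets are limited to one consonant).
Inserting the epenthetic vowel yields /v/ → /vʊ/, /s/ → /sɛ/.

vʊwʊʒɛsɛ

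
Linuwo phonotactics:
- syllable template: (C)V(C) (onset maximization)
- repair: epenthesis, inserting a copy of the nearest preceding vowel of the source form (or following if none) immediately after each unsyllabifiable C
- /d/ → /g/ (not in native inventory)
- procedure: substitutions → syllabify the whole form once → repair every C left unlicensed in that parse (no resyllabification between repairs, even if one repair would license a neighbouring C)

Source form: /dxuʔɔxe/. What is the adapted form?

Substitution: /d/ → /g/, giving /gxuʔɔxe/.
Syllabifying with onset maximization leaves /g/ stranded (at most one coda consonant is licensed; onsets are limited to one consonant).
Epenthesis after each stranded consonant: /g/ → /gu/.

guxuʔɔxe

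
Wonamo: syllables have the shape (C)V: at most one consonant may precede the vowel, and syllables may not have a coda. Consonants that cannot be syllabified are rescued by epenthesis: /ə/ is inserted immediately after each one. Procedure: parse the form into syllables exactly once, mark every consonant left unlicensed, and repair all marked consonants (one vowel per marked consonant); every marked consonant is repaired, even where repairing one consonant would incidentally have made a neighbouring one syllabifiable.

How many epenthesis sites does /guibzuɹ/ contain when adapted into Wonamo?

The unsyllabifiable consonants are /b/, /ɹ/; each receives one epenthetic vowel.

2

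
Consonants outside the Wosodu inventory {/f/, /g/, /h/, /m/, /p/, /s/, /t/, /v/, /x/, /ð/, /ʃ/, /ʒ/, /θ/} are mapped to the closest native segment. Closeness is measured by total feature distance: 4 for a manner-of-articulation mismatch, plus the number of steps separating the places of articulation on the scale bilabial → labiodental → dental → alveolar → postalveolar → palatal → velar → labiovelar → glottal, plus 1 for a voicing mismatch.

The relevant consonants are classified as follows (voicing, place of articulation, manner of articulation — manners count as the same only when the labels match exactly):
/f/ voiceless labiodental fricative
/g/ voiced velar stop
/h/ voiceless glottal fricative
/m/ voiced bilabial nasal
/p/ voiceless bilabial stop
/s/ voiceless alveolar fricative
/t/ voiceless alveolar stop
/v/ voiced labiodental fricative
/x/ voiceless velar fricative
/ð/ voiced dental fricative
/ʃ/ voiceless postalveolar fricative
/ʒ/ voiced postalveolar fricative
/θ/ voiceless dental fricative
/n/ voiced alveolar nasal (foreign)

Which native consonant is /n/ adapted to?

m

/m/ is closest: same manner (nasal), place distance 3 (alveolar→bilabial), same voicing; total 3. Next closest is /s/ at distance 5.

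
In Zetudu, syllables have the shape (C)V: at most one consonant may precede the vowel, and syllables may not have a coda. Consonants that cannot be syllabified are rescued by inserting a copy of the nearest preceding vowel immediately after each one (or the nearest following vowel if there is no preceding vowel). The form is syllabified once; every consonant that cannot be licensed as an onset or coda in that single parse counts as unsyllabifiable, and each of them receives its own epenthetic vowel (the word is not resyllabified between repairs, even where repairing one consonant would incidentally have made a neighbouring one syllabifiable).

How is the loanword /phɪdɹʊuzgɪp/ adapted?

pɪhɪdɪɹʊuzugɪpɪ

Under (C)V, the unsyllabifiable consonants are /p/, /d/, /z/, /p/ (no codas are permitted; onsets are limited to one consonant).
Epenthesis after each stranded consonant: /p/ → /pɪ/, /d/ → /dɪ/, /z/ → /zu/, /p/ → /pɪ/.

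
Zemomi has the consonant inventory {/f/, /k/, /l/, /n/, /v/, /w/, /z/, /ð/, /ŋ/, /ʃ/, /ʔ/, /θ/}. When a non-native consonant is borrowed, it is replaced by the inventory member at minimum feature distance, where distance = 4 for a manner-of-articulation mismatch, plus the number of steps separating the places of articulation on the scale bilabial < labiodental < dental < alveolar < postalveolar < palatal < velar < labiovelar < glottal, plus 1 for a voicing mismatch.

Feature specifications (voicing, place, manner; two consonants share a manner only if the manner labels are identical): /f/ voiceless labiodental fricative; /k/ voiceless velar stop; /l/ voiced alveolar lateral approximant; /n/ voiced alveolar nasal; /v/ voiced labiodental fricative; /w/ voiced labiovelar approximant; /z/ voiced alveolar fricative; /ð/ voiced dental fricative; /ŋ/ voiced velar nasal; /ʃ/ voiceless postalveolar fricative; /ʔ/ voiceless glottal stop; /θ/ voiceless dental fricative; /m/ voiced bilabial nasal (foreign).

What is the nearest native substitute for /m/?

n

/n/ is closest: same manner (nasal), place distance 3 (bilabial→alveolar), same voicing; total 3. Next closest is /v/ at distance 5.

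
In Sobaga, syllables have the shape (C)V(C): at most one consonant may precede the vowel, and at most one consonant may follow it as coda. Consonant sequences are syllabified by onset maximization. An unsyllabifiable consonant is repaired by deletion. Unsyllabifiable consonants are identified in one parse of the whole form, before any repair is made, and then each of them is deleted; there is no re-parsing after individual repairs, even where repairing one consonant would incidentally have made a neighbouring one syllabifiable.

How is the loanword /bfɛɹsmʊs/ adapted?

fɛɹmʊs

Syllabifying with onset maximization leaves /b/, /s/ stranded (at most one coda consonant is licensed; onsets are limited to one consonant).
Deletion applies to /b/, /s/.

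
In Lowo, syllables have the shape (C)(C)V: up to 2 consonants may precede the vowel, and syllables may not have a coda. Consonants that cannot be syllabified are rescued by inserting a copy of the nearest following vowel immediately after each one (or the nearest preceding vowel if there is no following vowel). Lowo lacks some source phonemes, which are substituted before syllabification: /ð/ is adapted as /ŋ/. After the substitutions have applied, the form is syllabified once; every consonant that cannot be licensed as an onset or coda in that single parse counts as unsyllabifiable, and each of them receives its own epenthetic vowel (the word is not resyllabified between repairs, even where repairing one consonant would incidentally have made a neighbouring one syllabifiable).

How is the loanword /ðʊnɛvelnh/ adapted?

ŋʊnɛvelenehe

Substitution: /ð/ → /ŋ/, giving /ŋʊnɛvelnh/.
Under (C)(C)V, the unsyllabifiable consonants are /l/, /n/, /h/ (no codas are permitted; onsets may contain at most 2 consonants).
Inserting the epenthetic vowel yields /l/ → /le/, /n/ → /ne/, /h/ → /he/.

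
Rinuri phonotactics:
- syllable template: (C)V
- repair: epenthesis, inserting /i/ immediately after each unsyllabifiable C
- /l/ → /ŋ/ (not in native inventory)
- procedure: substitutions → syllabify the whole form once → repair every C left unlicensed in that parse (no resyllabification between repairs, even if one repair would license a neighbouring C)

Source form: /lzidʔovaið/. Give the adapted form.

ŋizidiʔovaiði

Substitution: /l/ → /ŋ/, giving /ŋzidʔovaið/.
Syllabifying with onset maximization leaves /ŋ/, /d/, /ð/ stranded (no codas are permitted; onsets are limited to one consonant).
Epenthesis after each stranded consonant: /ŋ/ → /ŋi/, /d/ → /di/, /ð/ → /ði/.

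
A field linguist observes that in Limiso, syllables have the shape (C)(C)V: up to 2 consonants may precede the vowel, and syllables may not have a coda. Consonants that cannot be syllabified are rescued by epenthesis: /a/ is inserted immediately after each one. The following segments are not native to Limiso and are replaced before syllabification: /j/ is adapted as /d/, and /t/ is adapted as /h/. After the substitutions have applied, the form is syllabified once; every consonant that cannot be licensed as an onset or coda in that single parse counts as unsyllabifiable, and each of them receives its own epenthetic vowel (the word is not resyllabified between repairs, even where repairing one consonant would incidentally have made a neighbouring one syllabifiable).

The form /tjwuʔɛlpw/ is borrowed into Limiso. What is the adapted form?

hadwuʔɛlapawa

Substitution: /t/ → /h/, /j/ → /d/, giving /hdwuʔɛlpw/.
Syllabifying with onset maximization leaves /h/, /l/, /p/, /w/ stranded (no codas are permitted; onsets may contain at most 2 consonants).
Each unlicensed consonant becomes the onset of a new syllable: /h/ → /ha/, /l/ → /la/, /p/ → /pa/, /w/ → /wa/.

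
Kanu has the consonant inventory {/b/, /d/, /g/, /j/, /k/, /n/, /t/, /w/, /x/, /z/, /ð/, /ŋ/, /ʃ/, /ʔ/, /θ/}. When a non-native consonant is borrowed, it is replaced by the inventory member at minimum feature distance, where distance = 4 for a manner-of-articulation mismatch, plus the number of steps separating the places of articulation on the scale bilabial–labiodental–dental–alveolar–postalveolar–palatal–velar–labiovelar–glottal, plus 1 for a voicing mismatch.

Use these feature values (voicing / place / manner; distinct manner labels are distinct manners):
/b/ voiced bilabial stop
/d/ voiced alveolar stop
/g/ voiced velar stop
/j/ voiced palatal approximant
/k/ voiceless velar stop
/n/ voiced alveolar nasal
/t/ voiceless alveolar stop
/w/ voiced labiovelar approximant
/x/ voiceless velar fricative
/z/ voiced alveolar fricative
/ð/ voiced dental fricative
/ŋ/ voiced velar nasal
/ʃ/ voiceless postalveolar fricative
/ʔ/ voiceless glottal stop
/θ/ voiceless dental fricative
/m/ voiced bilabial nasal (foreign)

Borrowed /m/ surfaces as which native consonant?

n

/n/ is closest: same manner (nasal), place distance 3 (bilabial→alveolar), same voicing; total 3. Next closest is /b/ at distance 4.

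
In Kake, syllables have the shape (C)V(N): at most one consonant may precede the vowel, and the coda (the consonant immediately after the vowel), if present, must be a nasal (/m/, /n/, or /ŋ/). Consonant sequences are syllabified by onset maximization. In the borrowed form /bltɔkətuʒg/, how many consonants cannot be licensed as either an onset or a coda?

Under (C)V(N), the unsyllabifiable consonants are /b/, /l/, /ʒ/, /g/ (only a nasal (/m/, /n/, or /ŋ/) is licensed in coda position; onsets are limited to one consonant).

4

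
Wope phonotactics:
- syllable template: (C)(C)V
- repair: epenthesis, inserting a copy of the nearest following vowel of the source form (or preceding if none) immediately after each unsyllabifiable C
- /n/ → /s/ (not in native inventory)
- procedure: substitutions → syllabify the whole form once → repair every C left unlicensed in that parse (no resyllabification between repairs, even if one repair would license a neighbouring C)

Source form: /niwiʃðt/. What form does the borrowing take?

Substitution: /n/ → /s/, giving /siwiʃðt/.
Under (C)(C)V, the unsyllabifiable consonants are /ʃ/, /ð/, /t/ (no codas are permitted; onsets may contain at most 2 consonants).
Inserting the epenthetic vowel yields /ʃ/ → /ʃi/, /ð/ → /ði/, /t/ → /ti/.

siwiʃiðiti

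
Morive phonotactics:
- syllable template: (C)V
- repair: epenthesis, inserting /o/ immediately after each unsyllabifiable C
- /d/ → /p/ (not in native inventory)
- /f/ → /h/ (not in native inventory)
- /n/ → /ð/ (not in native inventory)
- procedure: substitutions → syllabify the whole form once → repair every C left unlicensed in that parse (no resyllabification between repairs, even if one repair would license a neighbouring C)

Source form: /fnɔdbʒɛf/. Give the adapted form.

hoðɔpoboʒɛho

Substitution: /f/ → /h/, /n/ → /ð/, /d/ → /p/, giving /hðɔpbʒɛh/.
The consonants /h/, /p/, /b/, /h/ cannot be parsed into a legal (C)V syllable (no codas are permitted; onsets are limited to one consonant).
Each unlicensed consonant becomes the onset of a new syllable: /h/ → /ho/, /p/ → /po/, /b/ → /bo/, /h/ → /ho/.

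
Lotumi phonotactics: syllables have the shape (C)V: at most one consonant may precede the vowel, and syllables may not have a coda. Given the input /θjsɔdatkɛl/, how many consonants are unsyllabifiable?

Under (C)V, the unsyllabifiable consonants are /θ/, /j/, /t/, /l/ (no codas are permitted; onsets are limited to one consonant).

4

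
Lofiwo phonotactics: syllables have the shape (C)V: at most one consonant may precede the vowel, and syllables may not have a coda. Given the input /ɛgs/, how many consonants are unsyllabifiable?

Syllabifying with onset maximization leaves /g/, /s/ stranded (no codas are permitted; onsets are limited to one consonant).

2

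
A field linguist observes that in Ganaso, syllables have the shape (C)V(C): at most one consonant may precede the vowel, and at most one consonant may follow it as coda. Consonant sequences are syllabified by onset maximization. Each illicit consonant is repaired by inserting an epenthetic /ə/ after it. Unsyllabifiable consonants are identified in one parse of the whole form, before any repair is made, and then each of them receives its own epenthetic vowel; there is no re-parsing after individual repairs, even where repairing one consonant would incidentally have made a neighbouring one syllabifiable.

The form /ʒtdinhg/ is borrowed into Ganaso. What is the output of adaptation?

ʒətədinhəgə

Under (C)V(C), the unsyllabifiable consonants are /ʒ/, /t/, /h/, /g/ (at most one coda consonant is licensed; onsets are limited to one consonant).
Each unlicensed consonant becomes the onset of a new syllable: /ʒ/ → /ʒə/, /t/ → /tə/, /h/ → /hə/, /g/ → /gə/.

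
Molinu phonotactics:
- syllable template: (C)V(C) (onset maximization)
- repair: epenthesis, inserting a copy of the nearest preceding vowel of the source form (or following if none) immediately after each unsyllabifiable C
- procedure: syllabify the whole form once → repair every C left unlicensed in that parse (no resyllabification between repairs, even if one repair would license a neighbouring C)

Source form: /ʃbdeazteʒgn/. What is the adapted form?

The consonants /ʃ/, /b/, /g/, /n/ cannot be parsed into a legal (C)V(C) syllable (at most one coda consonant is licensed; onsets are limited to one consonant).
Each unlicensed consonant becomes the onset of a new syllable: /ʃ/ → /ʃe/, /b/ → /be/, /g/ → /ge/, /n/ → /ne/.

ʃebedeazteʒgene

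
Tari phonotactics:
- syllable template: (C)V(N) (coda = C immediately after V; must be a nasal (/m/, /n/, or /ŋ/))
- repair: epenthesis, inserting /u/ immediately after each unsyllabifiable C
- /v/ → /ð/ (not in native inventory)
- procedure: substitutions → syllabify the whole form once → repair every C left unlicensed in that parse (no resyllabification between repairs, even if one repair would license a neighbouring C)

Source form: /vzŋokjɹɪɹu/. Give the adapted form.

Substitution: /v/ → /ð/, giving /ðzŋokjɹɪɹu/.
Under (C)V(N), the unsyllabifiable consonants are /ð/, /z/, /k/, /j/ (only a nasal (/m/, /n/, or /ŋ/) is licensed in coda position; onsets are limited to one consonant).
Epenthesis after each stranded consonant: /ð/ → /ðu/, /z/ → /zu/, /k/ → /ku/, /j/ → /ju/.

ðuzuŋokujuɹɪɹu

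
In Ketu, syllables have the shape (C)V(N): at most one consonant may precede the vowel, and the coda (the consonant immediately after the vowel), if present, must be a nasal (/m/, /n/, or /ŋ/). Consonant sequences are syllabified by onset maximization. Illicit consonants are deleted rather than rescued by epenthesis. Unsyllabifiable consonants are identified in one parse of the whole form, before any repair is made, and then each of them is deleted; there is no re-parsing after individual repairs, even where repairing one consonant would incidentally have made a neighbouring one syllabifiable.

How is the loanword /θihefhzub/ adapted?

θihezu

Syllabifying with onset maximization leaves /f/, /h/, /b/ stranded (only a nasal (/m/, /n/, or /ŋ/) is licensed in coda position; onsets are limited to one consonant).
Deleting the stranded consonants removes /f/, /h/, /b/.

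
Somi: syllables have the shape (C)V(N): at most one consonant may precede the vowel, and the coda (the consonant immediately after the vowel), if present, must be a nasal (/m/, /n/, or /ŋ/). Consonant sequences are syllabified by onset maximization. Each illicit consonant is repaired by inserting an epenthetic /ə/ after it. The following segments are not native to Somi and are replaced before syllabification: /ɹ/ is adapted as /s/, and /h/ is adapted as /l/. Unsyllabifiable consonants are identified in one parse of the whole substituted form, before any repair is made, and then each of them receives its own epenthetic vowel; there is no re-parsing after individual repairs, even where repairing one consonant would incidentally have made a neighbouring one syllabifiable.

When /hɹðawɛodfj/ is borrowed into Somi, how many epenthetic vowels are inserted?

After substitution the input is /lsðawɛodfj/.
The unsyllabifiable consonants are /l/, /s/, /d/, /f/, /j/; each receives one epenthetic vowel.

5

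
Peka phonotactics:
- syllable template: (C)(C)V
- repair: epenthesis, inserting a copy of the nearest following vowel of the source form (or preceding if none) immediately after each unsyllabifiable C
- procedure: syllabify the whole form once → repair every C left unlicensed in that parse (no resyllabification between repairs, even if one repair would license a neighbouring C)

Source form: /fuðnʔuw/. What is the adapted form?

fuðunʔuwu

Syllabifying with onset maximization leaves /ð/, /w/ stranded (no codas are permitted; onsets may contain at most 2 consonants).
Each unlicensed consonant becomes the onset of a new syllable: /ð/ → /ðu/, /w/ → /wu/.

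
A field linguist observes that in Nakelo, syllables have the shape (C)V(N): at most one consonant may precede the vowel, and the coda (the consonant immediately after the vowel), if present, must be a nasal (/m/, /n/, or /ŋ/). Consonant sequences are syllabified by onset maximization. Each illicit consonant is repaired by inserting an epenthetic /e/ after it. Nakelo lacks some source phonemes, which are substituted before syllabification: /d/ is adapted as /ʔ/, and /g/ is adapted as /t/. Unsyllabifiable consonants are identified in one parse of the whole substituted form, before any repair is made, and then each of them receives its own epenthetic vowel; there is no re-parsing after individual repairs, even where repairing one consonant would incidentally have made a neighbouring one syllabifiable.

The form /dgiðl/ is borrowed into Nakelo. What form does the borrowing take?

Substitution: /d/ → /ʔ/, /g/ → /t/, giving /ʔtiðl/.
Under (C)V(N), the unsyllabifiable consonants are /ʔ/, /ð/, /l/ (only a nasal (/m/, /n/, or /ŋ/) is licensed in coda position; onsets are limited to one consonant).
Each unlicensed consonant becomes the onset of a new syllable: /ʔ/ → /ʔe/, /ð/ → /ðe/, /l/ → /le/.

ʔetiðele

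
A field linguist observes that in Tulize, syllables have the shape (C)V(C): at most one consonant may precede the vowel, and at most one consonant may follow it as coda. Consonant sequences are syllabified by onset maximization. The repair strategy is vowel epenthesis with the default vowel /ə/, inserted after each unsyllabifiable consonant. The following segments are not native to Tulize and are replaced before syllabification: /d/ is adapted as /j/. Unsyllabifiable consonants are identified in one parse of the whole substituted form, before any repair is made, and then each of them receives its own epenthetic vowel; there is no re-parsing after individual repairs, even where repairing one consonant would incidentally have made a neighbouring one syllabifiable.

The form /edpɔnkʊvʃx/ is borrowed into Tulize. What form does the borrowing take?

ejpɔnkʊvʃəxə

Substitution: /d/ → /j/, giving /ejpɔnkʊvʃx/.
Syllabifying with onset maximization leaves /ʃ/, /x/ stranded (at most one coda consonant is licensed; onsets are limited to one consonant).
Inserting the epenthetic vowel yields /ʃ/ → /ʃə/, /x/ → /xə/.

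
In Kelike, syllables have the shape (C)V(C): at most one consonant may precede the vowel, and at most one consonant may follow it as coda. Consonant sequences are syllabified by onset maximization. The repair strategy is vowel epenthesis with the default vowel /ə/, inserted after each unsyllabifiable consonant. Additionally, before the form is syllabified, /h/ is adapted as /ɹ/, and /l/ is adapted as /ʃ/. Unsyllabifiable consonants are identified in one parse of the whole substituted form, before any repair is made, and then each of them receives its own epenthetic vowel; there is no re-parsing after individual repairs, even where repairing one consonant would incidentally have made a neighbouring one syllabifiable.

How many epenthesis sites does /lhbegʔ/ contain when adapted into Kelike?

After substitution the input is /ʃɹbegʔ/.
The unsyllabifiable consonants are /ʃ/, /ɹ/, /ʔ/; each receives one epenthetic vowel.

3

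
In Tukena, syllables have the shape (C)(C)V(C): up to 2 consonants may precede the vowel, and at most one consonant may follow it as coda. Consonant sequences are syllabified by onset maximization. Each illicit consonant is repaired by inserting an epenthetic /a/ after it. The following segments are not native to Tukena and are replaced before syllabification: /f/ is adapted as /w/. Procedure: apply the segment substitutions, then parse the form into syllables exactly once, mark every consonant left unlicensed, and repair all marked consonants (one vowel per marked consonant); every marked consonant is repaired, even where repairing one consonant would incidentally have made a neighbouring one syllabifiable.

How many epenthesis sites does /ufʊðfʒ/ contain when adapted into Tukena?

After substitution the input is /uwʊðwʒ/.
The unsyllabifiable consonants are /w/, /ʒ/; each receives one epenthetic vowel.

2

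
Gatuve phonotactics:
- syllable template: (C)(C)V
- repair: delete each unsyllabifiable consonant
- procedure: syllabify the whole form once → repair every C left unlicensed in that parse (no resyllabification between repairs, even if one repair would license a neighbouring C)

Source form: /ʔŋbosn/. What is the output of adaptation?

ŋbo

Syllabifying with onset maximization leaves /ʔ/, /s/, /n/ stranded (no codas are permitted; onsets may contain at most 2 consonants).
Each unlicensed consonant is deleted: /ʔ/, /s/, /n/.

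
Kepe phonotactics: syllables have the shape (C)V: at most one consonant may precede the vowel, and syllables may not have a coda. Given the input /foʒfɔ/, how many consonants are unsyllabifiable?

1

Under (C)V, the unsyllabifiable consonants are /ʒ/ (no codas are permitted; onsets are limited to one consonant).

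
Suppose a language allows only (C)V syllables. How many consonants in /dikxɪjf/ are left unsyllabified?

3

Under (C)V, the unsyllabifiable consonants are /k/, /j/, /f/ (no codas are permitted; onsets are limited to one consonant).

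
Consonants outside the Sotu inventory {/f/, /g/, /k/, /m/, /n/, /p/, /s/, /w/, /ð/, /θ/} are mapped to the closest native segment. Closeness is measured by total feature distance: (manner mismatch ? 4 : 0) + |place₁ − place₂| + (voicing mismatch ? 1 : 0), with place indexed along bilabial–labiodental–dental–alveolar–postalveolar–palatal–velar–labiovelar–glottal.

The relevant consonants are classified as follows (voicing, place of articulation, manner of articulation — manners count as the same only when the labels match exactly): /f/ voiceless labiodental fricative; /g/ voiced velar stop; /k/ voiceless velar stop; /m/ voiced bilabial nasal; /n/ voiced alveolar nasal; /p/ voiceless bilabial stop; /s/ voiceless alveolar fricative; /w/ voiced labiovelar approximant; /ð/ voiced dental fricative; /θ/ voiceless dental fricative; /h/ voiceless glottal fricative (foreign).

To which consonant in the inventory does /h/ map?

s

/s/ is closest: same manner (fricative), place distance 5 (glottal→alveolar), same voicing; total 5. Next closest is /k/ at distance 6.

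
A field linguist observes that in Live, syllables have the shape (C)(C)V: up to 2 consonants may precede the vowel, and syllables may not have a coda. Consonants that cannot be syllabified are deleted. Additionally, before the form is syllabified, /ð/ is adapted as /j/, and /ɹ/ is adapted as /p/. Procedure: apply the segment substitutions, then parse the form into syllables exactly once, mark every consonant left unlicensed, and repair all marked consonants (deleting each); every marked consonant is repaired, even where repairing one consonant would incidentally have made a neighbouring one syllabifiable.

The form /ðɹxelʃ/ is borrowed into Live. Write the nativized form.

pxe

Substitution: /ð/ → /j/, /ɹ/ → /p/, giving /jpxelʃ/.
The consonants /j/, /l/, /ʃ/ cannot be parsed into a legal (C)(C)V syllable (no codas are permitted; onsets may contain at most 2 consonants).
Deleting the stranded consonants removes /j/, /l/, /ʃ/.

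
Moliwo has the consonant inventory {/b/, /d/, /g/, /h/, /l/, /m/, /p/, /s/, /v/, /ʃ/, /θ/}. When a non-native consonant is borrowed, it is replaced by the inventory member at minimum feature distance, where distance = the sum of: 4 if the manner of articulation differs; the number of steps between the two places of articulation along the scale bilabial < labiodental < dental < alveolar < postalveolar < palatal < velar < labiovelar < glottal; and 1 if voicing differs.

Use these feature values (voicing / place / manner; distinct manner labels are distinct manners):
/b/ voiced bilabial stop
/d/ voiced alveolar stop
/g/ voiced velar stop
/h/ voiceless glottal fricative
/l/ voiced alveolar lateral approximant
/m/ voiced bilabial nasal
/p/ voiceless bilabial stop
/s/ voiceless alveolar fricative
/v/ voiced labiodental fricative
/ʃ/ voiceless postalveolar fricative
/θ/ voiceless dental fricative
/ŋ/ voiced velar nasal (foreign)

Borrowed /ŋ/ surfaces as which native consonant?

/g/ is closest: manner differs (nasal→stop, +4), place distance 0 (velar→velar), same voicing; total 4. Next closest is /m/ at distance 6.

g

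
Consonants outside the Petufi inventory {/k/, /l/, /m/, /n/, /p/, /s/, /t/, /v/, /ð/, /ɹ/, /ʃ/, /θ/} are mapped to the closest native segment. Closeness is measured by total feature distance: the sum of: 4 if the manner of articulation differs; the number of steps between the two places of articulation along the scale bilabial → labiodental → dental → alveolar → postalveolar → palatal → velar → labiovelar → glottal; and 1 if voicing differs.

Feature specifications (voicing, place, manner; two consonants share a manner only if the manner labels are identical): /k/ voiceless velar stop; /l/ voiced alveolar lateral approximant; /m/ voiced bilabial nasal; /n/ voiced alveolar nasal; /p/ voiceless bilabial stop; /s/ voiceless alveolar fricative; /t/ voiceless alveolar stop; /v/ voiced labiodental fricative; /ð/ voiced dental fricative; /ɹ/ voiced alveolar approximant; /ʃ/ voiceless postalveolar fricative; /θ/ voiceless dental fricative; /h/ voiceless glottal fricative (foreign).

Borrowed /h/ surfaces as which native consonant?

ʃ

/ʃ/ is closest: same manner (fricative), place distance 4 (glottal→postalveolar), same voicing; total 4. Next closest is /s/ at distance 5.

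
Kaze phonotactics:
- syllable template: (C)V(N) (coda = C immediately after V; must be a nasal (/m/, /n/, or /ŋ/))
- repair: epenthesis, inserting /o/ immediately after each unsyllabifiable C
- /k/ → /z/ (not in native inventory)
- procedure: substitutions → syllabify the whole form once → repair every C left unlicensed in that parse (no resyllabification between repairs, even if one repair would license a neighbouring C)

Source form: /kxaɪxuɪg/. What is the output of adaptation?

zoxaɪxuɪgo

Substitution: /k/ → /z/, giving /zxaɪxuɪg/.
Under (C)V(N), the unsyllabifiable consonants are /z/, /g/ (only a nasal (/m/, /n/, or /ŋ/) is licensed in coda position; onsets are limited to one consonant).
Epenthesis after each stranded consonant: /z/ → /zo/, /g/ → /go/.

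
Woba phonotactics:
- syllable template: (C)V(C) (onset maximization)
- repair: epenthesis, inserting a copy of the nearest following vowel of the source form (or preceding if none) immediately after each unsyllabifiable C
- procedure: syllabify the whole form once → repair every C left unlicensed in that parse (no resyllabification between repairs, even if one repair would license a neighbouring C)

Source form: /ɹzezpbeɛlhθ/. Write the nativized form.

ɹezezpebeɛlhɛθɛ

Syllabifying with onset maximization leaves /ɹ/, /p/, /h/, /θ/ stranded (at most one coda consonant is licensed; onsets are limited to one consonant).
Inserting the epenthetic vowel yields /ɹ/ → /ɹe/, /p/ → /pe/, /h/ → /hɛ/, /θ/ → /θɛ/.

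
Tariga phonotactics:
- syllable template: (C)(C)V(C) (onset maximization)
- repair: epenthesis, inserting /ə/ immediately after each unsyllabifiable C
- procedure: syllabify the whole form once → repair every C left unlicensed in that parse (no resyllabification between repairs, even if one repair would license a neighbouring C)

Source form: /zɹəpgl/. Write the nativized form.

zɹəpgələ

Under (C)(C)V(C), the unsyllabifiable consonants are /g/, /l/ (at most one coda consonant is licensed; onsets may contain at most 2 consonants).
Inserting the epenthetic vowel yields /g/ → /gə/, /l/ → /lə/.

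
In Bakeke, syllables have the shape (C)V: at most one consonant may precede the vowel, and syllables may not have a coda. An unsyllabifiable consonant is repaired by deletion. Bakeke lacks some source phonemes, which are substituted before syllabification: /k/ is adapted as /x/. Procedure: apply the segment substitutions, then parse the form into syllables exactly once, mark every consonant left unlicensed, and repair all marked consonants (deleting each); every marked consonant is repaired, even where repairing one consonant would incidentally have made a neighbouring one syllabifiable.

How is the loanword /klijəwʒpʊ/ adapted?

lijəpʊ

Substitution: /k/ → /x/, giving /xlijəwʒpʊ/.
Syllabifying with onset maximization leaves /x/, /w/, /ʒ/ stranded (no codas are permitted; onsets are limited to one consonant).
Each unlicensed consonant is deleted: /x/, /w/, /ʒ/.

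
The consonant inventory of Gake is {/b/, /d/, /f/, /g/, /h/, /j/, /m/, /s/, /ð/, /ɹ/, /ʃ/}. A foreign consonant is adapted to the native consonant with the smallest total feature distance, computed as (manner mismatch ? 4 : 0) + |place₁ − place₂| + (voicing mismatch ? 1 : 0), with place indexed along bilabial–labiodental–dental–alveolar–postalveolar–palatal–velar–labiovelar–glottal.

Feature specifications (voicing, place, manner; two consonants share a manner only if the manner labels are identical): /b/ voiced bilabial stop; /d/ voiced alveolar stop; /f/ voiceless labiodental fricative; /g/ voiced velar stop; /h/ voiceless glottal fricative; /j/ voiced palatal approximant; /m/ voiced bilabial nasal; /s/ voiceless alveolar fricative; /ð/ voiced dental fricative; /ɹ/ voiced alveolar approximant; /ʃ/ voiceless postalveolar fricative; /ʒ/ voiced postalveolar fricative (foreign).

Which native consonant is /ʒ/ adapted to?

/ʃ/ is closest: same manner (fricative), place distance 0 (postalveolar→postalveolar), voicing differs (+1); total 1. Next closest is /s/ at distance 2.

ʃ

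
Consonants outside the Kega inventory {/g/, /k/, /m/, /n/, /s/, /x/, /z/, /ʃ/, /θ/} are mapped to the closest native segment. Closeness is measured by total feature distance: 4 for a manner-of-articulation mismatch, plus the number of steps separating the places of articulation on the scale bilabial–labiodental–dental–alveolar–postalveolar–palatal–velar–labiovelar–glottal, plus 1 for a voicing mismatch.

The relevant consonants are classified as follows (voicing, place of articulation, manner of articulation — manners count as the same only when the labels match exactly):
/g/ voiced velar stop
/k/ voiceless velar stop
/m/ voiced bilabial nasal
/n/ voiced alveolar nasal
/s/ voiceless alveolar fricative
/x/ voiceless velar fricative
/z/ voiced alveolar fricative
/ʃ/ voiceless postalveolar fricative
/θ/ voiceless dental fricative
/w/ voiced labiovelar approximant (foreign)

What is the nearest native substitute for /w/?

g

/g/ is closest: manner differs (approximant→stop, +4), place distance 1 (labiovelar→velar), same voicing; total 5. Next closest is /k/ at distance 6.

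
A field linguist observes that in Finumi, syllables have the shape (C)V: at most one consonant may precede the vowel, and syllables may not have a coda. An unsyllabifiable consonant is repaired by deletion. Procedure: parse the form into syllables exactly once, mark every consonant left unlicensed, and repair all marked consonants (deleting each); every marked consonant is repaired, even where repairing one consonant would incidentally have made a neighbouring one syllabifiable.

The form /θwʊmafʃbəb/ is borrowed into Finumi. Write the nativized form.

The consonants /θ/, /f/, /ʃ/, /b/ cannot be parsed into a legal (C)V syllable (no codas are permitted; onsets are limited to one consonant).
Deletion applies to /θ/, /f/, /ʃ/, /b/.

wʊmabə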